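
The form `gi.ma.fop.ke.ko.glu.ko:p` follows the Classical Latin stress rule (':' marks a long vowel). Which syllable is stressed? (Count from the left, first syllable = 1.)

Classical Latin: stress the penult if heavy (long vowel or closed), else the antepenult.
Weights: 5 ko L, 6 glu L, 7 ko:p H.
The penult (syllable 6, glu) is light, so stress falls on the antepenult (syllable 5, ko).
Stress on syllable 5: gi.ma.fop.ke.ˈko.glu.ko:p.

5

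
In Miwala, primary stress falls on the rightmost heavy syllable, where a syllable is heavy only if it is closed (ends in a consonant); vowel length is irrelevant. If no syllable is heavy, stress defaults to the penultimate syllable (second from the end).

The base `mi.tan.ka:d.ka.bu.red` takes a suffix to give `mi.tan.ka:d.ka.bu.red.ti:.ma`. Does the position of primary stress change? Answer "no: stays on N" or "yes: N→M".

no: stays on 6

Base `mi.tan.ka:d.ka.bu.red` (6 syllables):
  Weights: 1 mi L, 2 tan H, 3 ka:d H, 4 ka L, 5 bu L, 6 red H.
  Heavy syllables in the domain: 2, 3, 6. The rightmost is syllable 6 (red).
  → primary stress on syllable 6.
Suffixed `mi.tan.ka:d.ka.bu.red.ti:.ma` (8 syllables):
  Weights: 1 mi L, 2 tan H, 3 ka:d H, 4 ka L, 5 bu L, 6 red H, 7 ti: L, 8 ma L.
  Heavy syllables in the domain: 2, 3, 6. The rightmost is syllable 6 (red).
  → primary stress on syllable 6.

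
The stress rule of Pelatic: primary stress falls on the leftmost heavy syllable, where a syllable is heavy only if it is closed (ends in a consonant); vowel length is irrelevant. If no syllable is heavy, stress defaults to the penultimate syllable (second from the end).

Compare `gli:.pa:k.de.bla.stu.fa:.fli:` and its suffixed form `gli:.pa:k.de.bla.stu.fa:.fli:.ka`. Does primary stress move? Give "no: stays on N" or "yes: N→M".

no: stays on 2

Base `gli:.pa:k.de.bla.stu.fa:.fli:` (7 syllables):
  Weights: 1 gli: L, 2 pa:k H, 3 de L, 4 bla L, 5 stu L, 6 fa: L, 7 fli: L.
  Heavy syllables in the domain: 2. The leftmost is syllable 2 (pa:k).
  → primary stress on syllable 2.
Suffixed `gli:.pa:k.de.bla.stu.fa:.fli:.ka` (8 syllables):
  Weights: 1 gli: L, 2 pa:k H, 3 de L, 4 bla L, 5 stu L, 6 fa: L, 7 fli: L, 8 ka L.
  Heavy syllables in the domain: 2. The leftmost is syllable 2 (pa:k).
  → primary stress on syllable 2.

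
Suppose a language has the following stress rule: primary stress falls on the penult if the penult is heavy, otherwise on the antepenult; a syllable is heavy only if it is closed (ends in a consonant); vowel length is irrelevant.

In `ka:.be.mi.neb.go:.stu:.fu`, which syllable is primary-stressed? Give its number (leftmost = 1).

Weights: 5 go: L, 6 stu: L, 7 fu L.
The penult (syllable 6, stu:) is light, so stress falls on the antepenult (syllable 5, go:).
Primary stress: syllable 5 → ka:.be.mi.neb.ˈgo:.stu:.fu.

5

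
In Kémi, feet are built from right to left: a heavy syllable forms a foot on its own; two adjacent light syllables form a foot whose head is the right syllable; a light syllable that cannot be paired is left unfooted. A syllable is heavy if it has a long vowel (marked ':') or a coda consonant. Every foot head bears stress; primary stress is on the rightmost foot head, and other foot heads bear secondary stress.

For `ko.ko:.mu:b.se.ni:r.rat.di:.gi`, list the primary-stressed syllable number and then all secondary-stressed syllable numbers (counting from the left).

Weights: 1 ko L, 2 ko: H, 3 mu:b H, 4 se L, 5 ni:r H, 6 rat H, 7 di: H, 8 gi L.
Parse right to left (heavy = foot alone; LL = one foot; stranded L unfooted): ko (ˈko:) (ˈmu:b) se (ˈni:r) (ˈrat) (ˈdi:) gi.
Foot heads: 2, 3, 5, 6, 7.
Primary stress on the rightmost head = syllable 7.
Secondary stress on 2, 3, 5, 6: ko.ˌko:.ˌmu:b.se.ˌni:r.ˌrat.ˈdi:.gi.

primary 7, secondary 2, 3, 5, 6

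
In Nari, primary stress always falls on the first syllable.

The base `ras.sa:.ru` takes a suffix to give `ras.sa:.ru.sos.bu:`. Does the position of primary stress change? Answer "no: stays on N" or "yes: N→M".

Base `ras.sa:.ru` (3 syllables):
  The word has 3 syllables; the first syllable is syllable 1 (ras).
  → primary stress on syllable 1.
Suffixed `ras.sa:.ru.sos.bu:` (5 syllables):
  The word has 5 syllables; the first syllable is syllable 1 (ras).
  → primary stress on syllable 1.

no: stays on 1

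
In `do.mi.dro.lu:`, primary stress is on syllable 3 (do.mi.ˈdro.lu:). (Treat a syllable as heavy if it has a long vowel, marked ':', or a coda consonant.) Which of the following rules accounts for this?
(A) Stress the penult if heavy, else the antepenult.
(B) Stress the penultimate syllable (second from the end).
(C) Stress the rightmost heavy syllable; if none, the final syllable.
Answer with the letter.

Rule A → syllable 2 (observed: 3).
Rule B → syllable 3 ✓.
Rule C → syllable 4 (observed: 3).

B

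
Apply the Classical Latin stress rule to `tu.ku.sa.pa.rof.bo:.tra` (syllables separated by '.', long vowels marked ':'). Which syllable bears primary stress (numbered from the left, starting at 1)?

6

Classical Latin: stress the penult if heavy (long vowel or closed), else the antepenult.
Weights: 5 rof H, 6 bo: H, 7 tra L.
The penult (syllable 6, bo:) is heavy, so it takes stress.
Stress on syllable 6: tu.ku.sa.pa.rof.ˈbo:.tra.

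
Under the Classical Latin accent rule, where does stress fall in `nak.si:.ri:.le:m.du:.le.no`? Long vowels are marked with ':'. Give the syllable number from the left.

5

Classical Latin: stress the penult if heavy (long vowel or closed), else the antepenult.
Weights: 5 du: H, 6 le L, 7 no L.
The penult (syllable 6, le) is light, so stress falls on the antepenult (syllable 5, du:).
Stress on syllable 5: nak.si:.ri:.le:m.ˈdu:.le.no.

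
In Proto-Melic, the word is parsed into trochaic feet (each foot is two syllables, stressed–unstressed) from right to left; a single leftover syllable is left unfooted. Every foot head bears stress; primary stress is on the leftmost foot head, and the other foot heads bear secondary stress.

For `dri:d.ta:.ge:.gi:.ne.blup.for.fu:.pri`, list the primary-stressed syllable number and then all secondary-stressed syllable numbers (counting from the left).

primary 2, secondary 4, 6, 8

Parse right to left into trochaic (ˈσσ) feet: dri:d (ˈta:.ge:) (ˈgi:.ne) (ˈblup.for) (ˈfu:.pri). Syllable 1 is left unfooted.
Foot heads (stressed positions): 2, 4, 6, 8.
End Rule Leftmost: primary stress on the leftmost head = syllable 2.
Secondary stress on 4, 6, 8: dri:d.ˈta:.ge:.ˌgi:.ne.ˌblup.for.ˌfu:.pri.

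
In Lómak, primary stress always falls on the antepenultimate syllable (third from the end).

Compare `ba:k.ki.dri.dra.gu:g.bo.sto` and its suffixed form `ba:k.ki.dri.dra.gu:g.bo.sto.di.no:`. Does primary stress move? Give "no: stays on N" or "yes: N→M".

yes: 5→7

Base `ba:k.ki.dri.dra.gu:g.bo.sto` (7 syllables):
  The word has 7 syllables; the antepenultimate syllable (third from the end) is syllable 5 (gu:g).
  → primary stress on syllable 5.
Suffixed `ba:k.ki.dri.dra.gu:g.bo.sto.di.no:` (9 syllables):
  The word has 9 syllables; the antepenultimate syllable (third from the end) is syllable 7 (sto).
  → primary stress on syllable 7.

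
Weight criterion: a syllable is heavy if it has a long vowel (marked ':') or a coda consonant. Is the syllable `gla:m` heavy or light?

`gla:m`: long vowel, closed (coda /m/). Long vowel and closed → heavy.

heavy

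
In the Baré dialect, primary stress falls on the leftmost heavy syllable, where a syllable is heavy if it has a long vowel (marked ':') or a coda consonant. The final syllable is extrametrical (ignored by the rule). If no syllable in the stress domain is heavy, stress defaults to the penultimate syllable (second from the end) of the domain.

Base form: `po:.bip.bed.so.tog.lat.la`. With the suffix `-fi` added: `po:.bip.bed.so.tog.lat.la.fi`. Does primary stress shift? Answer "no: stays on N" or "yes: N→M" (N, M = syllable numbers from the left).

Base `po:.bip.bed.so.tog.lat.la` (7 syllables):
  The final syllable (7, la) is extrametrical; the stress domain is syllables 1–6.
  Weights: 1 po: H, 2 bip H, 3 bed H, 4 so L, 5 tog H, 6 lat H.
  Heavy syllables in the domain: 1, 2, 3, 5, 6. The leftmost is syllable 1 (po:).
  → primary stress on syllable 1.
Suffixed `po:.bip.bed.so.tog.lat.la.fi` (8 syllables):
  The final syllable (8, fi) is extrametrical; the stress domain is syllables 1–7.
  Weights: 1 po: H, 2 bip H, 3 bed H, 4 so L, 5 tog H, 6 lat H, 7 la L.
  Heavy syllables in the domain: 1, 2, 3, 5, 6. The leftmost is syllable 1 (po:).
  → primary stress on syllable 1.

no: stays on 1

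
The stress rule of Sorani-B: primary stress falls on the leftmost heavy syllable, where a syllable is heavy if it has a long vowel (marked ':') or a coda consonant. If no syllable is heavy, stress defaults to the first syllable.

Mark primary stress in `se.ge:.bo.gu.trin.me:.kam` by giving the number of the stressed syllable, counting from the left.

Weights: 1 se L, 2 ge: H, 3 bo L, 4 gu L, 5 trin H, 6 me: H, 7 kam H.
Heavy syllables in the domain: 2, 5, 6, 7. The leftmost is syllable 2 (ge:).
Primary stress: syllable 2 → se.ˈge:.bo.gu.trin.me:.kam.

2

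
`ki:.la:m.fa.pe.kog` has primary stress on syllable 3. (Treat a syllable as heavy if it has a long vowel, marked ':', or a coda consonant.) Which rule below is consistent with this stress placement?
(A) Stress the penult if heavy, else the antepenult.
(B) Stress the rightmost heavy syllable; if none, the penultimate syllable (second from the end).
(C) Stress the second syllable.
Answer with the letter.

A

Rule A → syllable 3 ✓.
Rule B → syllable 5 (observed: 3).
Rule C → syllable 2 (observed: 3).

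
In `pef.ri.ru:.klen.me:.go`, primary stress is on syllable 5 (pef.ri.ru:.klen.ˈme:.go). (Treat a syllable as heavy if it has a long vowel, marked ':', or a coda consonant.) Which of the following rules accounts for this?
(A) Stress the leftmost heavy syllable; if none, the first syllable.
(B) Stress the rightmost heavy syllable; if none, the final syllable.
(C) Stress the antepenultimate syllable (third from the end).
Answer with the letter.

B

Rule A → syllable 1 (observed: 5).
Rule B → syllable 5 ✓.
Rule C → syllable 4 (observed: 5).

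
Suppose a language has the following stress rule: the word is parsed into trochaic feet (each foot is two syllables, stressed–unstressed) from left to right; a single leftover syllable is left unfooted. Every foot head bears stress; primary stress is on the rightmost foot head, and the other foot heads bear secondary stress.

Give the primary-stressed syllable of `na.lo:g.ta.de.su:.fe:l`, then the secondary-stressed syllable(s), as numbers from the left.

Parse left to right into trochaic (ˈσσ) feet: (ˈna.lo:g) (ˈta.de) (ˈsu:.fe:l).
Foot heads (stressed positions): 1, 3, 5.
End Rule Rightmost: primary stress on the rightmost head = syllable 5.
Secondary stress on 1, 3: ˌna.lo:g.ˌta.de.ˈsu:.fe:l.

primary 5, secondary 1, 3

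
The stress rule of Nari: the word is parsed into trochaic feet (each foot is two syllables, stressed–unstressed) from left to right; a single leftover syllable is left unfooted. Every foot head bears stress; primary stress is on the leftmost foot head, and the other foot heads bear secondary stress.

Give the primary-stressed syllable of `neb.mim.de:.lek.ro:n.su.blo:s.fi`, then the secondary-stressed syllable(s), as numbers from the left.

primary 1, secondary 3, 5, 7

Parse left to right into trochaic (ˈσσ) feet: (ˈneb.mim) (ˈde:.lek) (ˈro:n.su) (ˈblo:s.fi).
Foot heads (stressed positions): 1, 3, 5, 7.
End Rule Leftmost: primary stress on the leftmost head = syllable 1.
Secondary stress on 3, 5, 7: ˈneb.mim.ˌde:.lek.ˌro:n.su.ˌblo:s.fi.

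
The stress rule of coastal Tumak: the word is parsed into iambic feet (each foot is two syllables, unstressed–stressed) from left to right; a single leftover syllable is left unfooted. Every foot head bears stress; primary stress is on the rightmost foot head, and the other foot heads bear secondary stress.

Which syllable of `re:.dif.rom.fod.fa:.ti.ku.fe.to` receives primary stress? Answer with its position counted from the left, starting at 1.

8

Parse left to right into iambic (σˈσ) feet: (re:.ˈdif) (rom.ˈfod) (fa:.ˈti) (ku.ˈfe) to. Syllable 9 is left unfooted.
Foot heads (stressed positions): 2, 4, 6, 8.
End Rule Rightmost: primary stress on the rightmost head = syllable 8.
Primary stress: syllable 8 → re:.dif.rom.fod.fa:.ti.ku.ˈfe.to.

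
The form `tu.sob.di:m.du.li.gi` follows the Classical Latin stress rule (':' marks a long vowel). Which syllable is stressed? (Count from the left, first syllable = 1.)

4

Classical Latin: stress the penult if heavy (long vowel or closed), else the antepenult.
Weights: 4 du L, 5 li L, 6 gi L.
The penult (syllable 5, li) is light, so stress falls on the antepenult (syllable 4, du).
Stress on syllable 4: tu.sob.di:m.ˈdu.li.gi.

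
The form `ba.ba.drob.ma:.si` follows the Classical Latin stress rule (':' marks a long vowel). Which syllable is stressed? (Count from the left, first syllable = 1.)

4

Classical Latin: stress the penult if heavy (long vowel or closed), else the antepenult.
Weights: 3 drob H, 4 ma: H, 5 si L.
The penult (syllable 4, ma:) is heavy, so it takes stress.
Stress on syllable 4: ba.ba.drob.ˈma:.si.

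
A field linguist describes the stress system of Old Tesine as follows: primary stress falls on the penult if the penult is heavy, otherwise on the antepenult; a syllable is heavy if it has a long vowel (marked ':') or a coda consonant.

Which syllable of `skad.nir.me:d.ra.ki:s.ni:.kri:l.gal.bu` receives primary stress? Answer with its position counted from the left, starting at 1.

Weights: 7 kri:l H, 8 gal H, 9 bu L.
The penult (syllable 8, gal) is heavy, so it takes stress.
Primary stress: syllable 8 → skad.nir.me:d.ra.ki:s.ni:.kri:l.ˈgal.bu.

8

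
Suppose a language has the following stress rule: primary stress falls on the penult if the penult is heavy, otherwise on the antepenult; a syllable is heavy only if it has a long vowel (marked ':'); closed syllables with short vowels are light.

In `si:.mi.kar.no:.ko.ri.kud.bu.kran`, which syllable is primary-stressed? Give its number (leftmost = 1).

7

Weights: 7 kud L, 8 bu L, 9 kran L.
The penult (syllable 8, bu) is light, so stress falls on the antepenult (syllable 7, kud).
Primary stress: syllable 7 → si:.mi.kar.no:.ko.ri.ˈkud.bu.kran.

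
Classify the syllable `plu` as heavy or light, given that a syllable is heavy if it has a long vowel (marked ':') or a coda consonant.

`plu`: short vowel, open (no coda). Short vowel, open → light.

light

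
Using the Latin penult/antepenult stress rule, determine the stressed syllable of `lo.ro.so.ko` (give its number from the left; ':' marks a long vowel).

Classical Latin: stress the penult if heavy (long vowel or closed), else the antepenult.
Weights: 2 ro L, 3 so L, 4 ko L.
The penult (syllable 3, so) is light, so stress falls on the antepenult (syllable 2, ro).
Stress on syllable 2: lo.ˈro.so.ko.

2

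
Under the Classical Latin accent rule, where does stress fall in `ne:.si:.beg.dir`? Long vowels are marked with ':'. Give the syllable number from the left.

Classical Latin: stress the penult if heavy (long vowel or closed), else the antepenult.
Weights: 2 si: H, 3 beg H, 4 dir H.
The penult (syllable 3, beg) is heavy, so it takes stress.
Stress on syllable 3: ne:.si:.ˈbeg.dir.

3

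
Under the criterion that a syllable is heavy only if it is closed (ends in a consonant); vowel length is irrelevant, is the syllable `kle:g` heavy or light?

`kle:g`: long vowel, closed (coda /g/). Closed (coda /g/) → heavy.

heavy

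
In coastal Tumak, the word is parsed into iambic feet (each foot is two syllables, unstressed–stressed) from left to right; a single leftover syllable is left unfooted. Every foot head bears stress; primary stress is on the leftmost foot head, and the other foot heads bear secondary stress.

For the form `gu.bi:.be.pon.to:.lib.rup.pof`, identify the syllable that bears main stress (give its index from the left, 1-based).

2

Parse left to right into iambic (σˈσ) feet: (gu.ˈbi:) (be.ˈpon) (to:.ˈlib) (rup.ˈpof).
Foot heads (stressed positions): 2, 4, 6, 8.
End Rule Leftmost: primary stress on the leftmost head = syllable 2.
Primary stress: syllable 2 → gu.ˈbi:.be.pon.to:.lib.rup.pof.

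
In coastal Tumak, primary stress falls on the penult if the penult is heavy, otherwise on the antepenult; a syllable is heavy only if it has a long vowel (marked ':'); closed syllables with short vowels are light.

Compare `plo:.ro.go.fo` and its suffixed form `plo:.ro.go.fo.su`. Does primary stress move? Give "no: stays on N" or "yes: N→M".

yes: 2→3

Base `plo:.ro.go.fo` (4 syllables):
  Weights: 2 ro L, 3 go L, 4 fo L.
  The penult (syllable 3, go) is light, so stress falls on the antepenult (syllable 2, ro).
  → primary stress on syllable 2.
Suffixed `plo:.ro.go.fo.su` (5 syllables):
  Weights: 3 go L, 4 fo L, 5 su L.
  The penult (syllable 4, fo) is light, so stress falls on the antepenult (syllable 3, go).
  → primary stress on syllable 3.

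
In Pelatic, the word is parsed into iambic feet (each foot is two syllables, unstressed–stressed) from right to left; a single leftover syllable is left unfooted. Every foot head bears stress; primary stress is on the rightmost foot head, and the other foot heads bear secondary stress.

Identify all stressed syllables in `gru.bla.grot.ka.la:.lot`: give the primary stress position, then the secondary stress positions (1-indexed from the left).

Parse right to left into iambic (σˈσ) feet: (gru.ˈbla) (grot.ˈka) (la:.ˈlot).
Foot heads (stressed positions): 2, 4, 6.
End Rule Rightmost: primary stress on the rightmost head = syllable 6.
Secondary stress on 2, 4: gru.ˌbla.grot.ˌka.la:.ˈlot.

primary 6, secondary 2, 4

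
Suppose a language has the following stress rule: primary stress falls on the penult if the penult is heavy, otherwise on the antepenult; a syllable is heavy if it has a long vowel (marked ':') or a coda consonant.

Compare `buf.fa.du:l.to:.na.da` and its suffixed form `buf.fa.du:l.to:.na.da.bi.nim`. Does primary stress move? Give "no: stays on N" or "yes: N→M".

yes: 4→6

Base `buf.fa.du:l.to:.na.da` (6 syllables):
  Weights: 4 to: H, 5 na L, 6 da L.
  The penult (syllable 5, na) is light, so stress falls on the antepenult (syllable 4, to:).
  → primary stress on syllable 4.
Suffixed `buf.fa.du:l.to:.na.da.bi.nim` (8 syllables):
  Weights: 6 da L, 7 bi L, 8 nim H.
  The penult (syllable 7, bi) is light, so stress falls on the antepenult (syllable 6, da).
  → primary stress on syllable 6.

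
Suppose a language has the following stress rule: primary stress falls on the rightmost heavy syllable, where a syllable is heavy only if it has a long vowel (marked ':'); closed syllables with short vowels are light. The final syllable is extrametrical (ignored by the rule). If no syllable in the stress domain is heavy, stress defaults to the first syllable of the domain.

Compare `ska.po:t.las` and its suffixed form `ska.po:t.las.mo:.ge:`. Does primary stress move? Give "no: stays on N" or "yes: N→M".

yes: 2→4

Base `ska.po:t.las` (3 syllables):
  The final syllable (3, las) is extrametrical; the stress domain is syllables 1–2.
  Weights: 1 ska L, 2 po:t H.
  Heavy syllables in the domain: 2. The rightmost is syllable 2 (po:t).
  → primary stress on syllable 2.
Suffixed `ska.po:t.las.mo:.ge:` (5 syllables):
  The final syllable (5, ge:) is extrametrical; the stress domain is syllables 1–4.
  Weights: 1 ska L, 2 po:t H, 3 las L, 4 mo: H.
  Heavy syllables in the domain: 2, 4. The rightmost is syllable 4 (mo:).
  → primary stress on syllable 4.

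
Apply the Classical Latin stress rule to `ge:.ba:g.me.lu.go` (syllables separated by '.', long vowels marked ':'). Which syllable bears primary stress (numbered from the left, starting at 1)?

3

Classical Latin: stress the penult if heavy (long vowel or closed), else the antepenult.
Weights: 3 me L, 4 lu L, 5 go L.
The penult (syllable 4, lu) is light, so stress falls on the antepenult (syllable 3, me).
Stress on syllable 3: ge:.ba:g.ˈme.lu.go.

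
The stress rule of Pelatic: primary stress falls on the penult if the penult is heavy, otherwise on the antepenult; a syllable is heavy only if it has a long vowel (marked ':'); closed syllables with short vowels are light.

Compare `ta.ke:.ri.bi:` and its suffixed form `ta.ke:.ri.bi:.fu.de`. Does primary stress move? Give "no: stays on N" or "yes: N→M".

yes: 2→4

Base `ta.ke:.ri.bi:` (4 syllables):
  Weights: 2 ke: H, 3 ri L, 4 bi: H.
  The penult (syllable 3, ri) is light, so stress falls on the antepenult (syllable 2, ke:).
  → primary stress on syllable 2.
Suffixed `ta.ke:.ri.bi:.fu.de` (6 syllables):
  Weights: 4 bi: H, 5 fu L, 6 de L.
  The penult (syllable 5, fu) is light, so stress falls on the antepenult (syllable 4, bi:).
  → primary stress on syllable 4.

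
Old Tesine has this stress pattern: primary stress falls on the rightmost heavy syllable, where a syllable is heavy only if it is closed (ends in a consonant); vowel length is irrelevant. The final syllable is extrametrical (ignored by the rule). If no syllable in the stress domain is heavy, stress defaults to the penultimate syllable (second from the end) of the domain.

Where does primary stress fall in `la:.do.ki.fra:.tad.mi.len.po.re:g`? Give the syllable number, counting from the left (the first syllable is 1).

7

The final syllable (9, re:g) is extrametrical; the stress domain is syllables 1–8.
Weights: 1 la: L, 2 do L, 3 ki L, 4 fra: L, 5 tad H, 6 mi L, 7 len H, 8 po L.
Heavy syllables in the domain: 5, 7. The rightmost is syllable 7 (len).
Primary stress: syllable 7 → la:.do.ki.fra:.tad.mi.ˈlen.po.re:g.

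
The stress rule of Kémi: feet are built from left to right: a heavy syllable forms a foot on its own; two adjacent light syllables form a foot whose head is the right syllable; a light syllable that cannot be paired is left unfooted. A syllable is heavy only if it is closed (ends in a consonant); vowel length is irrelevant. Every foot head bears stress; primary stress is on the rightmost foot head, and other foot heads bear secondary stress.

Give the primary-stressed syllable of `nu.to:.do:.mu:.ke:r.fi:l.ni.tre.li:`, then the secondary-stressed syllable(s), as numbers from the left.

Weights: 1 nu L, 2 to: L, 3 do: L, 4 mu: L, 5 ke:r H, 6 fi:l H, 7 ni L, 8 tre L, 9 li: L.
Parse left to right (heavy = foot alone; LL = one foot; stranded L unfooted): (nu.ˈto:) (do:.ˈmu:) (ˈke:r) (ˈfi:l) (ni.ˈtre) li:.
Foot heads: 2, 4, 5, 6, 8.
Primary stress on the rightmost head = syllable 8.
Secondary stress on 2, 4, 5, 6: nu.ˌto:.do:.ˌmu:.ˌke:r.ˌfi:l.ni.ˈtre.li:.

primary 8, secondary 2, 4, 5, 6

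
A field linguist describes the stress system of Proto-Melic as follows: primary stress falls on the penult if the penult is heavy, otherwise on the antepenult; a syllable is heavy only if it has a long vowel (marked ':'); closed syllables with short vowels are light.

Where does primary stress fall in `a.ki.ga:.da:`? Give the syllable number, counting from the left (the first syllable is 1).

Weights: 2 ki L, 3 ga: H, 4 da: H.
The penult (syllable 3, ga:) is heavy, so it takes stress.
Primary stress: syllable 3 → a.ki.ˈga:.da:.

3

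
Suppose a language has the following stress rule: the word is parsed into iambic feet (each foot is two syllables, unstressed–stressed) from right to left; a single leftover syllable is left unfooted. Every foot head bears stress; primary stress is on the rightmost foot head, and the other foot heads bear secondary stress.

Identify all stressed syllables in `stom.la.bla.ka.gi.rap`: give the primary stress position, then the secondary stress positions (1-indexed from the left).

Parse right to left into iambic (σˈσ) feet: (stom.ˈla) (bla.ˈka) (gi.ˈrap).
Foot heads (stressed positions): 2, 4, 6.
End Rule Rightmost: primary stress on the rightmost head = syllable 6.
Secondary stress on 2, 4: stom.ˌla.bla.ˌka.gi.ˈrap.

primary 6, secondary 2, 4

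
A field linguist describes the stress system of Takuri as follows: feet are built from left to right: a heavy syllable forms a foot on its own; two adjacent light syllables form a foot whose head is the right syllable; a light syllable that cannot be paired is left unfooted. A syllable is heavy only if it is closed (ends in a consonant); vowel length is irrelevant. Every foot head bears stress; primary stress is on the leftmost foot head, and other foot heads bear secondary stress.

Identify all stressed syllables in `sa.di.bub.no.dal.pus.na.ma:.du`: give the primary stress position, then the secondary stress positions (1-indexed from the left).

Weights: 1 sa L, 2 di L, 3 bub H, 4 no L, 5 dal H, 6 pus H, 7 na L, 8 ma: L, 9 du L.
Parse left to right (heavy = foot alone; LL = one foot; stranded L unfooted): (sa.ˈdi) (ˈbub) no (ˈdal) (ˈpus) (na.ˈma:) du.
Foot heads: 2, 3, 5, 6, 8.
Primary stress on the leftmost head = syllable 2.
Secondary stress on 3, 5, 6, 8: sa.ˈdi.ˌbub.no.ˌdal.ˌpus.na.ˌma:.du.

primary 2, secondary 3, 5, 6, 8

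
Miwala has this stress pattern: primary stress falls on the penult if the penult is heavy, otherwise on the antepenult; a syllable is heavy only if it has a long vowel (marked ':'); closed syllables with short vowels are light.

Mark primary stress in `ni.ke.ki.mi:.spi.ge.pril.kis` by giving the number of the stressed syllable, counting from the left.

6

Weights: 6 ge L, 7 pril L, 8 kis L.
The penult (syllable 7, pril) is light, so stress falls on the antepenult (syllable 6, ge).
Primary stress: syllable 6 → ni.ke.ki.mi:.spi.ˈge.pril.kis.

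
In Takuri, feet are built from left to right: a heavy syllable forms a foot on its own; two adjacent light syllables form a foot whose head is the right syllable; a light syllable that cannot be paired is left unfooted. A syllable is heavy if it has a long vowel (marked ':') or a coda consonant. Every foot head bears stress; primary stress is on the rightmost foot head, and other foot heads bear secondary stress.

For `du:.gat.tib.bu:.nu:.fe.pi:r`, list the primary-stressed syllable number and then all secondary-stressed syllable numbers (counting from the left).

Weights: 1 du: H, 2 gat H, 3 tib H, 4 bu: H, 5 nu: H, 6 fe L, 7 pi:r H.
Parse left to right (heavy = foot alone; LL = one foot; stranded L unfooted): (ˈdu:) (ˈgat) (ˈtib) (ˈbu:) (ˈnu:) fe (ˈpi:r).
Foot heads: 1, 2, 3, 4, 5, 7.
Primary stress on the rightmost head = syllable 7.
Secondary stress on 1, 2, 3, 4, 5: ˌdu:.ˌgat.ˌtib.ˌbu:.ˌnu:.fe.ˈpi:r.

primary 7, secondary 1, 2, 3, 4, 5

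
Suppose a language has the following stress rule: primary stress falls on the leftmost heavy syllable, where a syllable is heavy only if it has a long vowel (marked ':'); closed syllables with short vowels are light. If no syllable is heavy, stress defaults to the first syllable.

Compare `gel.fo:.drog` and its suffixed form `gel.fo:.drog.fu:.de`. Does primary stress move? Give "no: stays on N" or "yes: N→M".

Base `gel.fo:.drog` (3 syllables):
  Weights: 1 gel L, 2 fo: H, 3 drog L.
  Heavy syllables in the domain: 2. The leftmost is syllable 2 (fo:).
  → primary stress on syllable 2.
Suffixed `gel.fo:.drog.fu:.de` (5 syllables):
  Weights: 1 gel L, 2 fo: H, 3 drog L, 4 fu: H, 5 de L.
  Heavy syllables in the domain: 2, 4. The leftmost is syllable 2 (fo:).
  → primary stress on syllable 2.

no: stays on 2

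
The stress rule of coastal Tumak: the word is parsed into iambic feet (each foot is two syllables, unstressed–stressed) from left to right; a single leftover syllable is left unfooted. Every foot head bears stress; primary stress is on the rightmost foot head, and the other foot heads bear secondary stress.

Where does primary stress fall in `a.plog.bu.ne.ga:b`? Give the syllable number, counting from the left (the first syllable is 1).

Parse left to right into iambic (σˈσ) feet: (a.ˈplog) (bu.ˈne) ga:b. Syllable 5 is left unfooted.
Foot heads (stressed positions): 2, 4.
End Rule Rightmost: primary stress on the rightmost head = syllable 4.
Primary stress: syllable 4 → a.plog.bu.ˈne.ga:b.

4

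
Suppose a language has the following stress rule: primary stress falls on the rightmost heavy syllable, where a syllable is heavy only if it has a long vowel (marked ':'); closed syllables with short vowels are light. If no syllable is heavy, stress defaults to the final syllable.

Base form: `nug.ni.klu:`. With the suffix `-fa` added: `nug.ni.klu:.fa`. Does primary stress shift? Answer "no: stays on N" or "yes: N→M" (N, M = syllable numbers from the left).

Base `nug.ni.klu:` (3 syllables):
  Weights: 1 nug L, 2 ni L, 3 klu: H.
  Heavy syllables in the domain: 3. The rightmost is syllable 3 (klu:).
  → primary stress on syllable 3.
Suffixed `nug.ni.klu:.fa` (4 syllables):
  Weights: 1 nug L, 2 ni L, 3 klu: H, 4 fa L.
  Heavy syllables in the domain: 3. The rightmost is syllable 3 (klu:).
  → primary stress on syllable 3.

no: stays on 3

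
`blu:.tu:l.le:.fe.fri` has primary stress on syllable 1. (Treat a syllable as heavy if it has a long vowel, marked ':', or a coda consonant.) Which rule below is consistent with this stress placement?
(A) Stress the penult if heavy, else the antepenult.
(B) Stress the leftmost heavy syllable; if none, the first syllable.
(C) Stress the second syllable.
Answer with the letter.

B

Rule A → syllable 3 (observed: 1).
Rule B → syllable 1 ✓.
Rule C → syllable 2 (observed: 1).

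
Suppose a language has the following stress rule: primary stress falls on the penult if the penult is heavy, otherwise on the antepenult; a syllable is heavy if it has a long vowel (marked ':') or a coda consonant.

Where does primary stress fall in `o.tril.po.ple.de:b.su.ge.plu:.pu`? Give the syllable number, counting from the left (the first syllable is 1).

8

Weights: 7 ge L, 8 plu: H, 9 pu L.
The penult (syllable 8, plu:) is heavy, so it takes stress.
Primary stress: syllable 8 → o.tril.po.ple.de:b.su.ge.ˈplu:.pu.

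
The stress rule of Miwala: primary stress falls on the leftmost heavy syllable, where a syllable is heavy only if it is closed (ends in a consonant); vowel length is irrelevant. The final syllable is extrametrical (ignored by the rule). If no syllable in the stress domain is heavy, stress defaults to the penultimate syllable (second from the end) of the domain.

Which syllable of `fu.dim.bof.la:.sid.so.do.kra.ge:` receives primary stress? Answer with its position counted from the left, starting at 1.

The final syllable (9, ge:) is extrametrical; the stress domain is syllables 1–8.
Weights: 1 fu L, 2 dim H, 3 bof H, 4 la: L, 5 sid H, 6 so L, 7 do L, 8 kra L.
Heavy syllables in the domain: 2, 3, 5. The leftmost is syllable 2 (dim).
Primary stress: syllable 2 → fu.ˈdim.bof.la:.sid.so.do.kra.ge:.

2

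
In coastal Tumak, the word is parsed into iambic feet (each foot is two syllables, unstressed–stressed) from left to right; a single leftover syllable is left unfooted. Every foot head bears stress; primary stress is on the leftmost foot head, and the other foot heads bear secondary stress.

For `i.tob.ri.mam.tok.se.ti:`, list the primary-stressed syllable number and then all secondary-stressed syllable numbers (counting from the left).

primary 2, secondary 4, 6

Parse left to right into iambic (σˈσ) feet: (i.ˈtob) (ri.ˈmam) (tok.ˈse) ti:. Syllable 7 is left unfooted.
Foot heads (stressed positions): 2, 4, 6.
End Rule Leftmost: primary stress on the leftmost head = syllable 2.
Secondary stress on 4, 6: i.ˈtob.ri.ˌmam.tok.ˌse.ti:.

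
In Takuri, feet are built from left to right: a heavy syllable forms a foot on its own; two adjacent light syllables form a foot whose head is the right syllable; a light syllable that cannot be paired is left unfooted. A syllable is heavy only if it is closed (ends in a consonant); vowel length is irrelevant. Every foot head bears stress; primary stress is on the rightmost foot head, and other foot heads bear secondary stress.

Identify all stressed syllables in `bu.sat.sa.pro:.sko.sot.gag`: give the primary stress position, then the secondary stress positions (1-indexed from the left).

Weights: 1 bu L, 2 sat H, 3 sa L, 4 pro: L, 5 sko L, 6 sot H, 7 gag H.
Parse left to right (heavy = foot alone; LL = one foot; stranded L unfooted): bu (ˈsat) (sa.ˈpro:) sko (ˈsot) (ˈgag).
Foot heads: 2, 4, 6, 7.
Primary stress on the rightmost head = syllable 7.
Secondary stress on 2, 4, 6: bu.ˌsat.sa.ˌpro:.sko.ˌsot.ˈgag.

primary 7, secondary 2, 4, 6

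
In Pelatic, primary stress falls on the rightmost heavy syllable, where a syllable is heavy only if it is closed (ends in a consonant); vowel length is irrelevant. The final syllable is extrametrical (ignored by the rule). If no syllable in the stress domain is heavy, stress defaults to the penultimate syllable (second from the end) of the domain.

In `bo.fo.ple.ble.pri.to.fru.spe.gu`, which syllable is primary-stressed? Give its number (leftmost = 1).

7

The final syllable (9, gu) is extrametrical; the stress domain is syllables 1–8.
Weights: 1 bo L, 2 fo L, 3 ple L, 4 ble L, 5 pri L, 6 to L, 7 fru L, 8 spe L.
No heavy syllable in the domain; default to the penultimate syllable (second from the end) of the domain = syllable 7.
Primary stress: syllable 7 → bo.fo.ple.ble.pri.to.ˈfru.spe.gu.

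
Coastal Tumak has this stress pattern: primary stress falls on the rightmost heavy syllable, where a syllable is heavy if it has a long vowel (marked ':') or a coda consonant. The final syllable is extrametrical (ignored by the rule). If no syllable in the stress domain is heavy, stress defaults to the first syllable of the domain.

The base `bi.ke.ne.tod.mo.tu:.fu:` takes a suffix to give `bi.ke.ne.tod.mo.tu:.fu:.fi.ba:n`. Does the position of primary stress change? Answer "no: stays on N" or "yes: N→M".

yes: 6→7

Base `bi.ke.ne.tod.mo.tu:.fu:` (7 syllables):
  The final syllable (7, fu:) is extrametrical; the stress domain is syllables 1–6.
  Weights: 1 bi L, 2 ke L, 3 ne L, 4 tod H, 5 mo L, 6 tu: H.
  Heavy syllables in the domain: 4, 6. The rightmost is syllable 6 (tu:).
  → primary stress on syllable 6.
Suffixed `bi.ke.ne.tod.mo.tu:.fu:.fi.ba:n` (9 syllables):
  The final syllable (9, ba:n) is extrametrical; the stress domain is syllables 1–8.
  Weights: 1 bi L, 2 ke L, 3 ne L, 4 tod H, 5 mo L, 6 tu: H, 7 fu: H, 8 fi L.
  Heavy syllables in the domain: 4, 6, 7. The rightmost is syllable 7 (fu:).
  → primary stress on syllable 7.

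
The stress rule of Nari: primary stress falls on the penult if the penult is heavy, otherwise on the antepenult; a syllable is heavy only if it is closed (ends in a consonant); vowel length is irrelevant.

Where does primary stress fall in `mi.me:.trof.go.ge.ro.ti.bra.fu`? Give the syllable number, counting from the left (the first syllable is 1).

Weights: 7 ti L, 8 bra L, 9 fu L.
The penult (syllable 8, bra) is light, so stress falls on the antepenult (syllable 7, ti).
Primary stress: syllable 7 → mi.me:.trof.go.ge.ro.ˈti.bra.fu.

7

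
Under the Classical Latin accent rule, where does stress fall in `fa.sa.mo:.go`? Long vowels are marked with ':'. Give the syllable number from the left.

3

Classical Latin: stress the penult if heavy (long vowel or closed), else the antepenult.
Weights: 2 sa L, 3 mo: H, 4 go L.
The penult (syllable 3, mo:) is heavy, so it takes stress.
Stress on syllable 3: fa.sa.ˈmo:.go.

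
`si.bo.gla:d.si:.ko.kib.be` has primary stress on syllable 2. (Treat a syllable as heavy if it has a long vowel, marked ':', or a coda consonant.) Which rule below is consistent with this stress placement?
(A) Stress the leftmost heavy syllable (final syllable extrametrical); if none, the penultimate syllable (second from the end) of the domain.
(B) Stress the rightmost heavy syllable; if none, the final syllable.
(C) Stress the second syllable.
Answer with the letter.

Rule A → syllable 3 (observed: 2).
Rule B → syllable 6 (observed: 2).
Rule C → syllable 2 ✓.

C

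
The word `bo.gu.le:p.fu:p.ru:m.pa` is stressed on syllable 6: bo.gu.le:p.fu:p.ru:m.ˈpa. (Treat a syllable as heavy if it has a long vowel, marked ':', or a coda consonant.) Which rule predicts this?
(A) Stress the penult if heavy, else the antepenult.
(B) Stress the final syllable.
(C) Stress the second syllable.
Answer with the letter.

B

Rule A → syllable 5 (observed: 6).
Rule B → syllable 6 ✓.
Rule C → syllable 2 (observed: 6).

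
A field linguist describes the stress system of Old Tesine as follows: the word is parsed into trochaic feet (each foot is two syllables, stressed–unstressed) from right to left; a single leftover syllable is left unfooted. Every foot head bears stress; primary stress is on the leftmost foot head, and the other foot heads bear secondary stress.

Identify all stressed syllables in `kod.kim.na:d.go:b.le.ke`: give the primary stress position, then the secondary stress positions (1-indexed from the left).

Parse right to left into trochaic (ˈσσ) feet: (ˈkod.kim) (ˈna:d.go:b) (ˈle.ke).
Foot heads (stressed positions): 1, 3, 5.
End Rule Leftmost: primary stress on the leftmost head = syllable 1.
Secondary stress on 3, 5: ˈkod.kim.ˌna:d.go:b.ˌle.ke.

primary 1, secondary 3, 5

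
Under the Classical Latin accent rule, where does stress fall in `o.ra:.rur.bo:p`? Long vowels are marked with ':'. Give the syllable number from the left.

Classical Latin: stress the penult if heavy (long vowel or closed), else the antepenult.
Weights: 2 ra: H, 3 rur H, 4 bo:p H.
The penult (syllable 3, rur) is heavy, so it takes stress.
Stress on syllable 3: o.ra:.ˈrur.bo:p.

3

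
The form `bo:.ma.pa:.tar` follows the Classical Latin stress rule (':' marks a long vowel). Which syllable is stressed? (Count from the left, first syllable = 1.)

Classical Latin: stress the penult if heavy (long vowel or closed), else the antepenult.
Weights: 2 ma L, 3 pa: H, 4 tar H.
The penult (syllable 3, pa:) is heavy, so it takes stress.
Stress on syllable 3: bo:.ma.ˈpa:.tar.

3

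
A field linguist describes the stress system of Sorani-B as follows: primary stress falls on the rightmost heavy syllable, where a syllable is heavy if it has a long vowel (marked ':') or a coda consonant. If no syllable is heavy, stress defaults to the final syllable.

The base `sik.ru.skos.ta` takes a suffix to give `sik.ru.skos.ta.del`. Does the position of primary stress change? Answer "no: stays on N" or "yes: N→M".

Base `sik.ru.skos.ta` (4 syllables):
  Weights: 1 sik H, 2 ru L, 3 skos H, 4 ta L.
  Heavy syllables in the domain: 1, 3. The rightmost is syllable 3 (skos).
  → primary stress on syllable 3.
Suffixed `sik.ru.skos.ta.del` (5 syllables):
  Weights: 1 sik H, 2 ru L, 3 skos H, 4 ta L, 5 del H.
  Heavy syllables in the domain: 1, 3, 5. The rightmost is syllable 5 (del).
  → primary stress on syllable 5.

yes: 3→5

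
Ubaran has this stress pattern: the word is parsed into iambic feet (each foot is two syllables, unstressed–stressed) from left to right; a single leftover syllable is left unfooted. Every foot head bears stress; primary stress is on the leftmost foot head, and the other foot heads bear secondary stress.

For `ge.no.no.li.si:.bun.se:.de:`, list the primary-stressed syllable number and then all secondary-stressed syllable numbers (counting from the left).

Parse left to right into iambic (σˈσ) feet: (ge.ˈno) (no.ˈli) (si:.ˈbun) (se:.ˈde:).
Foot heads (stressed positions): 2, 4, 6, 8.
End Rule Leftmost: primary stress on the leftmost head = syllable 2.
Secondary stress on 4, 6, 8: ge.ˈno.no.ˌli.si:.ˌbun.se:.ˌde:.

primary 2, secondary 4, 6, 8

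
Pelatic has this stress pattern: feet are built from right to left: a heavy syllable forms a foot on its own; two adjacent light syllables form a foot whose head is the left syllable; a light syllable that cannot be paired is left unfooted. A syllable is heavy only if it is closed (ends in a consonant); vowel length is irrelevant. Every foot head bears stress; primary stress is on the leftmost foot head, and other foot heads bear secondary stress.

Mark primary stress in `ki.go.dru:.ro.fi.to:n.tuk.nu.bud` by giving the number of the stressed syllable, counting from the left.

Weights: 1 ki L, 2 go L, 3 dru: L, 4 ro L, 5 fi L, 6 to:n H, 7 tuk H, 8 nu L, 9 bud H.
Parse right to left (heavy = foot alone; LL = one foot; stranded L unfooted): ki (ˈgo.dru:) (ˈro.fi) (ˈto:n) (ˈtuk) nu (ˈbud).
Foot heads: 2, 4, 6, 7, 9.
Primary stress on the leftmost head = syllable 2.
Primary stress: syllable 2 → ki.ˈgo.dru:.ro.fi.to:n.tuk.nu.bud.

2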